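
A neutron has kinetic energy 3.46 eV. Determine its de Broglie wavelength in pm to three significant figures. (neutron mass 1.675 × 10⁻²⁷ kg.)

KE = 3.46 eV = 5.543 × 10⁻¹⁹ J.
p = √(2mKE) = √(2 × 1.675 × 10⁻²⁷ × 5.543 × 10⁻¹⁹) = 4.309 × 10⁻²³ kg·m/s.
λ = h/p = 6.626 × 10⁻³⁴ / 4.309 × 10⁻²³ = 1.54 × 10⁻¹¹ m = 15.4 pm.

λ = 15.4 pm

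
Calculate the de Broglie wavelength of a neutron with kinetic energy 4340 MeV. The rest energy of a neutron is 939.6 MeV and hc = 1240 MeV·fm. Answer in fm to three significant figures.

λ = 0.239 fm

Total energy E = KE + m₀c² = 4340 + 939.6 = 5279.6 MeV.
(pc)² = E² − (m₀c²)² = (5279.6)² − (939.6)² = 2.699 × 10⁷ MeV², so pc = 5195 MeV.
λ = hc/(pc) = 1240 MeV·fm / 5195 MeV = 0.239 fm.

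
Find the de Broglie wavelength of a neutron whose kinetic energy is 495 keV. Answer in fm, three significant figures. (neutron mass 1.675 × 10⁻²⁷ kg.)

KE = 495 keV = 7.930 × 10⁻¹⁴ J.
p = √(2mKE) = √(2 × 1.675 × 10⁻²⁷ × 7.930 × 10⁻¹⁴) = 1.630 × 10⁻²⁰ kg·m/s.
λ = h/p = 6.626 × 10⁻³⁴ / 1.630 × 10⁻²⁰ = 4.07 × 10⁻¹⁴ m = 40.7 fm.

λ = 40.7 fm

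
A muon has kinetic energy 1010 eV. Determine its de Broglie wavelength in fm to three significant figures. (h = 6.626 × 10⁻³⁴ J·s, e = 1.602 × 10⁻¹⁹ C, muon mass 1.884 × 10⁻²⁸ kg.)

KE = 1010 eV = 1.618 × 10⁻¹⁶ J.
p = √(2mKE) = √(2 × 1.884 × 10⁻²⁸ × 1.618 × 10⁻¹⁶) = 2.469 × 10⁻²² kg·m/s.
λ = h/p = 6.626 × 10⁻³⁴ / 2.469 × 10⁻²² = 2.68 × 10⁻¹² m = 2680 fm.

λ = 2680 fm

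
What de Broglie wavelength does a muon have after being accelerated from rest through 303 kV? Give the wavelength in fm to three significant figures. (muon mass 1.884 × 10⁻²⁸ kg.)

KE = eV = 1.602 × 10⁻¹⁹ × 3.030 × 10⁵ = 4.854 × 10⁻¹⁴ J.
p = √(2mKE) = √(2 × 1.884 × 10⁻²⁸ × 4.854 × 10⁻¹⁴) = 4.277 × 10⁻²¹ kg·m/s.
λ = h/p = 6.626 × 10⁻³⁴ / 4.277 × 10⁻²¹ = 1.55 × 10⁻¹³ m = 155 fm.

λ = 155 fm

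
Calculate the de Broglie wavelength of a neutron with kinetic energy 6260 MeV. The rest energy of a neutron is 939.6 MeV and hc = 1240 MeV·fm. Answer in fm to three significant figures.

λ = 0.174 fm

Total energy E = KE + m₀c² = 6260 + 939.6 = 7199.6 MeV.
(pc)² = E² − (m₀c²)² = (7199.6)² − (939.6)² = 5.095 × 10⁷ MeV², so pc = 7138 MeV.
λ = hc/(pc) = 1240 MeV·fm / 7138 MeV = 0.174 fm.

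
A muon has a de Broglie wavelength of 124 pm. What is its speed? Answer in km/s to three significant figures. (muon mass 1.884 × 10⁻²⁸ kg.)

v = 28.4 km/s

p = h/λ = 6.626 × 10⁻³⁴ / 1.240 × 10⁻¹⁰ = 5.344 × 10⁻²⁴ kg·m/s.
v = p/m = 5.344 × 10⁻²⁴ / 1.884 × 10⁻²⁸ = 2.84 × 10⁴ m/s = 28.4 km/s.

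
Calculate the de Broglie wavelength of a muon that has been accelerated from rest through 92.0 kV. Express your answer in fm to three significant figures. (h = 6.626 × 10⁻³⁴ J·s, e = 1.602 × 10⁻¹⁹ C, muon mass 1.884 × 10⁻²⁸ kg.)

KE = eV = 1.602 × 10⁻¹⁹ × 9.200 × 10⁴ = 1.474 × 10⁻¹⁴ J.
p = √(2mKE) = √(2 × 1.884 × 10⁻²⁸ × 1.474 × 10⁻¹⁴) = 2.357 × 10⁻²¹ kg·m/s.
λ = h/p = 6.626 × 10⁻³⁴ / 2.357 × 10⁻²¹ = 2.81 × 10⁻¹³ m = 281 fm.

λ = 281 fm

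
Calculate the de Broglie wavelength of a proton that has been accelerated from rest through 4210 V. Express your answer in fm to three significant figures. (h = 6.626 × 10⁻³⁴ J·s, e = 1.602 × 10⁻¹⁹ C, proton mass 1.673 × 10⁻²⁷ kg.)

KE = eV = 1.602 × 10⁻¹⁹ × 4210 = 6.744 × 10⁻¹⁶ J.
p = √(2mKE) = √(2 × 1.673 × 10⁻²⁷ × 6.744 × 10⁻¹⁶) = 1.502 × 10⁻²¹ kg·m/s.
λ = h/p = 6.626 × 10⁻³⁴ / 1.502 × 10⁻²¹ = 4.41 × 10⁻¹³ m = 441 fm.

λ = 441 fm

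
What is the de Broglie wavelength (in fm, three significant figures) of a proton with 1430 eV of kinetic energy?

λ = 757 fm

KE = 1430 eV = 2.291 × 10⁻¹⁶ J.
p = √(2mKE) = √(2 × 1.673 × 10⁻²⁷ × 2.291 × 10⁻¹⁶) = 8.755 × 10⁻²² kg·m/s.
λ = h/p = 6.626 × 10⁻³⁴ / 8.755 × 10⁻²² = 7.57 × 10⁻¹³ m = 757 fm.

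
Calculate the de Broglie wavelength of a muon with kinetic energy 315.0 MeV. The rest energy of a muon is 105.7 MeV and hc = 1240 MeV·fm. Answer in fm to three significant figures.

λ = 3.05 fm

Total energy E = KE + m₀c² = 315.0 + 105.7 = 420.7 MeV.
(pc)² = E² − (m₀c²)² = (420.7)² − (105.7)² = 1.658 × 10⁵ MeV², so pc = 407.2 MeV.
λ = hc/(pc) = 1240 MeV·fm / 407.2 MeV = 3.05 fm.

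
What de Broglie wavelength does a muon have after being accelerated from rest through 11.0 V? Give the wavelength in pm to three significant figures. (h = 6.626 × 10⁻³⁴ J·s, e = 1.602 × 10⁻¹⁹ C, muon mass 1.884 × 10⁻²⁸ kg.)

λ = 25.7 pm

KE = eV = 1.602 × 10⁻¹⁹ × 11.00 = 1.762 × 10⁻¹⁸ J.
p = √(2mKE) = √(2 × 1.884 × 10⁻²⁸ × 1.762 × 10⁻¹⁸) = 2.577 × 10⁻²³ kg·m/s.
λ = h/p = 6.626 × 10⁻³⁴ / 2.577 × 10⁻²³ = 2.57 × 10⁻¹¹ m = 25.7 pm.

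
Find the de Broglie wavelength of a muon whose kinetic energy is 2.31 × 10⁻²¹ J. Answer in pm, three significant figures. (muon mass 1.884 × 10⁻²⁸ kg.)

λ = 710 pm

p = √(2mKE) = √(2 × 1.884 × 10⁻²⁸ × 2.310 × 10⁻²¹) = 9.330 × 10⁻²⁵ kg·m/s.
λ = h/p = 6.626 × 10⁻³⁴ / 9.330 × 10⁻²⁵ = 7.10 × 10⁻¹⁰ m = 710 pm.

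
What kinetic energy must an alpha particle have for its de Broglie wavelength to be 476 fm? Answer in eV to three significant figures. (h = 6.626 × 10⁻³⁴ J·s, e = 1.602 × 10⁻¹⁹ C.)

p = h/λ = 6.626 × 10⁻³⁴ / 4.760 × 10⁻¹³ = 1.392 × 10⁻²¹ kg·m/s.
KE = p²/(2m) = (1.392 × 10⁻²¹)² / (2 × 6.645 × 10⁻²⁷) = 1.458 × 10⁻¹⁶ J = 910 eV.

KE = 910 eV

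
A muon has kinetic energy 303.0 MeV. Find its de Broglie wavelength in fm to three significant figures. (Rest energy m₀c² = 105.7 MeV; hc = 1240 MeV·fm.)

Total energy E = KE + m₀c² = 303.0 + 105.7 = 408.7 MeV.
(pc)² = E² − (m₀c²)² = (408.7)² − (105.7)² = 1.559 × 10⁵ MeV², so pc = 394.8 MeV.
λ = hc/(pc) = 1240 MeV·fm / 394.8 MeV = 3.14 fm.

λ = 3.14 fm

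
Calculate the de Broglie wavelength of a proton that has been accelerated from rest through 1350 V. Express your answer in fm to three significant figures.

λ = 779 fm

KE = eV = 1.602 × 10⁻¹⁹ × 1350 = 2.163 × 10⁻¹⁶ J.
p = √(2mKE) = √(2 × 1.673 × 10⁻²⁷ × 2.163 × 10⁻¹⁶) = 8.507 × 10⁻²² kg·m/s.
λ = h/p = 6.626 × 10⁻³⁴ / 8.507 × 10⁻²² = 7.79 × 10⁻¹³ m = 779 fm.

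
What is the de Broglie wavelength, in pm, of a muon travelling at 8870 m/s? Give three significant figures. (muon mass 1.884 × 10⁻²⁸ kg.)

p = mv = 1.884 × 10⁻²⁸ × 8870 = 1.671 × 10⁻²⁴ kg·m/s.
λ = h/p = 6.626 × 10⁻³⁴ / 1.671 × 10⁻²⁴ = 3.97 × 10⁻¹⁰ m = 397 pm.

λ = 397 pm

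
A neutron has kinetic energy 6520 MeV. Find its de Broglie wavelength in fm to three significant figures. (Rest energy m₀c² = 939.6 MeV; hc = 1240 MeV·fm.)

λ = 0.168 fm

Total energy E = KE + m₀c² = 6520 + 939.6 = 7459.6 MeV.
(pc)² = E² − (m₀c²)² = (7459.6)² − (939.6)² = 5.476 × 10⁷ MeV², so pc = 7400 MeV.
λ = hc/(pc) = 1240 MeV·fm / 7400 MeV = 0.168 fm.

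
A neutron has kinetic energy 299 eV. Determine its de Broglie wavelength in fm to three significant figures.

KE = 299 eV = 4.790 × 10⁻¹⁷ J.
p = √(2mKE) = √(2 × 1.675 × 10⁻²⁷ × 4.790 × 10⁻¹⁷) = 4.006 × 10⁻²² kg·m/s.
λ = h/p = 6.626 × 10⁻³⁴ / 4.006 × 10⁻²² = 1.65 × 10⁻¹² m = 1650 fm.

λ = 1650 fm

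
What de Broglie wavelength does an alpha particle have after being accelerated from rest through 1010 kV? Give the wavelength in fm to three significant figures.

KE = 2eV = 2 × 1.602 × 10⁻¹⁹ × 1.010 × 10⁶ = 3.236 × 10⁻¹³ J.
p = √(2mKE) = √(2 × 6.645 × 10⁻²⁷ × 3.236 × 10⁻¹³) = 6.558 × 10⁻²⁰ kg·m/s.
λ = h/p = 6.626 × 10⁻³⁴ / 6.558 × 10⁻²⁰ = 1.01 × 10⁻¹⁴ m = 10.1 fm.

λ = 10.1 fm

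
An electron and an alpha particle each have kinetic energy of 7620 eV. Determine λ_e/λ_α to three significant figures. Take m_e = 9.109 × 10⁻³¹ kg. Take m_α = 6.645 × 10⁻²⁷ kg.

At fixed KE, p = √(2mKE) so λ = h/p ∝ 1/√m.
λ_e/λ_α = √(m_α/m_e) = √(6.645 × 10⁻²⁷/9.109 × 10⁻³¹) = √(7295) = 85.4.

λ_e/λ_α = 85.4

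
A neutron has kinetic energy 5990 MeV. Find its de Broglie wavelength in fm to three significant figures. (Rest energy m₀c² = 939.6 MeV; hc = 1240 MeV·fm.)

λ = 0.181 fm

Total energy E = KE + m₀c² = 5990 + 939.6 = 6929.6 MeV.
(pc)² = E² − (m₀c²)² = (6929.6)² − (939.6)² = 4.714 × 10⁷ MeV², so pc = 6866 MeV.
λ = hc/(pc) = 1240 MeV·fm / 6866 MeV = 0.181 fm.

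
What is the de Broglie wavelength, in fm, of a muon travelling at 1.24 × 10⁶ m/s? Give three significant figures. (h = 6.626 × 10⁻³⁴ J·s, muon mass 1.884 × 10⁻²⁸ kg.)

p = mv = 1.884 × 10⁻²⁸ × 1.24 × 10⁶ = 2.336 × 10⁻²² kg·m/s.
λ = h/p = 6.626 × 10⁻³⁴ / 2.336 × 10⁻²² = 2.84 × 10⁻¹² m = 2840 fm.

λ = 2840 fm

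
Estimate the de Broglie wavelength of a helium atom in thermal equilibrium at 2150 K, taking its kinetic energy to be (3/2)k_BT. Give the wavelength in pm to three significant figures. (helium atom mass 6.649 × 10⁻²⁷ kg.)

KE = (3/2)k_BT = 1.5 × 1.381 × 10⁻²³ × 2150 = 4.454 × 10⁻²⁰ J.
p = √(2mKE) = √(2 × 6.649 × 10⁻²⁷ × 4.454 × 10⁻²⁰) = 2.434 × 10⁻²³ kg·m/s.
λ = h/p = 2.72 × 10⁻¹¹ m = 27.2 pm.

λ = 27.2 pm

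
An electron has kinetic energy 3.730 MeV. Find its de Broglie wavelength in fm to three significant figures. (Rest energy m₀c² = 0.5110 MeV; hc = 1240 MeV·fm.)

Total energy E = KE + m₀c² = 3.730 + 0.5110 = 4.2410 MeV.
(pc)² = E² − (m₀c²)² = (4.2410)² − (0.5110)² = 17.72 MeV², so pc = 4.210 MeV.
λ = hc/(pc) = 1240 MeV·fm / 4.210 MeV = 295 fm.

λ = 295 fm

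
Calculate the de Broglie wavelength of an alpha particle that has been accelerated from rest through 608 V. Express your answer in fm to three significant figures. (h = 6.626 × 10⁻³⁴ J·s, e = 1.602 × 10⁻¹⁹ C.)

λ = 412 fm

KE = 2eV = 2 × 1.602 × 10⁻¹⁹ × 608.0 = 1.948 × 10⁻¹⁶ J.
p = √(2mKE) = √(2 × 6.645 × 10⁻²⁷ × 1.948 × 10⁻¹⁶) = 1.609 × 10⁻²¹ kg·m/s.
λ = h/p = 6.626 × 10⁻³⁴ / 1.609 × 10⁻²¹ = 4.12 × 10⁻¹³ m = 412 fm.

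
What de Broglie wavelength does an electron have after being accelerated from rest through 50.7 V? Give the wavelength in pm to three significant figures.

λ = 172 pm

KE = eV = 1.602 × 10⁻¹⁹ × 50.70 = 8.122 × 10⁻¹⁸ J.
p = √(2mKE) = √(2 × 9.109 × 10⁻³¹ × 8.122 × 10⁻¹⁸) = 3.847 × 10⁻²⁴ kg·m/s.
λ = h/p = 6.626 × 10⁻³⁴ / 3.847 × 10⁻²⁴ = 1.72 × 10⁻¹⁰ m = 172 pm.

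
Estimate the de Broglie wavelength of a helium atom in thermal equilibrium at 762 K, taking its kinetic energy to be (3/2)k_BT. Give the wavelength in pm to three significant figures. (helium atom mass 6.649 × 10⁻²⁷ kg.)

KE = (3/2)k_BT = 1.5 × 1.381 × 10⁻²³ × 762 = 1.578 × 10⁻²⁰ J.
p = √(2mKE) = √(2 × 6.649 × 10⁻²⁷ × 1.578 × 10⁻²⁰) = 1.449 × 10⁻²³ kg·m/s.
λ = h/p = 4.57 × 10⁻¹¹ m = 45.7 pm.

λ = 45.7 pm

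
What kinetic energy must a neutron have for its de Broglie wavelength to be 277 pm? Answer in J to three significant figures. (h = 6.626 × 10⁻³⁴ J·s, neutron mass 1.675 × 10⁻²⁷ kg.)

p = h/λ = 6.626 × 10⁻³⁴ / 2.770 × 10⁻¹⁰ = 2.392 × 10⁻²⁴ kg·m/s.
KE = p²/(2m) = (2.392 × 10⁻²⁴)² / (2 × 1.675 × 10⁻²⁷) = 1.708 × 10⁻²¹ J = 1.71 × 10⁻²¹ J.

KE = 1.71 × 10⁻²¹ J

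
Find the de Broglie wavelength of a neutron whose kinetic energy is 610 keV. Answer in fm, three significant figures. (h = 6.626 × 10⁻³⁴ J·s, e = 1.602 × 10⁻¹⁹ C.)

KE = 610 keV = 9.772 × 10⁻¹⁴ J.
p = √(2mKE) = √(2 × 1.675 × 10⁻²⁷ × 9.772 × 10⁻¹⁴) = 1.809 × 10⁻²⁰ kg·m/s.
λ = h/p = 6.626 × 10⁻³⁴ / 1.809 × 10⁻²⁰ = 3.66 × 10⁻¹⁴ m = 36.6 fm.

λ = 36.6 fm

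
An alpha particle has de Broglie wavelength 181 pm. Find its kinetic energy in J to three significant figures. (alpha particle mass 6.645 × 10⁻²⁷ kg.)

KE = 1.01 × 10⁻²¹ J

p = h/λ = 6.626 × 10⁻³⁴ / 1.810 × 10⁻¹⁰ = 3.661 × 10⁻²⁴ kg·m/s.
KE = p²/(2m) = (3.661 × 10⁻²⁴)² / (2 × 6.645 × 10⁻²⁷) = 1.008 × 10⁻²¹ J = 1.01 × 10⁻²¹ J.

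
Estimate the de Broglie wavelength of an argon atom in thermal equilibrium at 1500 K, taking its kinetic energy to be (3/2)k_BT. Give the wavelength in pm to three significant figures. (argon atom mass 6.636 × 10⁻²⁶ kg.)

λ = 10.3 pm

KE = (3/2)k_BT = 1.5 × 1.381 × 10⁻²³ × 1500 = 3.107 × 10⁻²⁰ J.
p = √(2mKE) = √(2 × 6.636 × 10⁻²⁶ × 3.107 × 10⁻²⁰) = 6.422 × 10⁻²³ kg·m/s.
λ = h/p = 1.03 × 10⁻¹¹ m = 10.3 pm.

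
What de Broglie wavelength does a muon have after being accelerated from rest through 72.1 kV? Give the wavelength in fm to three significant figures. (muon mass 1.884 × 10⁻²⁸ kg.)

KE = eV = 1.602 × 10⁻¹⁹ × 7.210 × 10⁴ = 1.155 × 10⁻¹⁴ J.
p = √(2mKE) = √(2 × 1.884 × 10⁻²⁸ × 1.155 × 10⁻¹⁴) = 2.086 × 10⁻²¹ kg·m/s.
λ = h/p = 6.626 × 10⁻³⁴ / 2.086 × 10⁻²¹ = 3.18 × 10⁻¹³ m = 318 fm.

λ = 318 fm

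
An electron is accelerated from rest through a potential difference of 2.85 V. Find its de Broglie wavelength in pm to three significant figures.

KE = eV = 1.602 × 10⁻¹⁹ × 2.850 = 4.566 × 10⁻¹⁹ J.
p = √(2mKE) = √(2 × 9.109 × 10⁻³¹ × 4.566 × 10⁻¹⁹) = 9.120 × 10⁻²⁵ kg·m/s.
λ = h/p = 6.626 × 10⁻³⁴ / 9.120 × 10⁻²⁵ = 7.27 × 10⁻¹⁰ m = 727 pm.

λ = 727 pm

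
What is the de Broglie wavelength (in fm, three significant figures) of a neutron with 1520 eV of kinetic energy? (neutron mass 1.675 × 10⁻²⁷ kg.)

λ = 734 fm

KE = 1520 eV = 2.435 × 10⁻¹⁶ J.
p = √(2mKE) = √(2 × 1.675 × 10⁻²⁷ × 2.435 × 10⁻¹⁶) = 9.032 × 10⁻²² kg·m/s.
λ = h/p = 6.626 × 10⁻³⁴ / 9.032 × 10⁻²² = 7.34 × 10⁻¹³ m = 734 fm.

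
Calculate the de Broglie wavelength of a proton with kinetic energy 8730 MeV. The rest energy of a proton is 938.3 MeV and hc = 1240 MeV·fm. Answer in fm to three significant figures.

λ = 0.129 fm

Total energy E = KE + m₀c² = 8730 + 938.3 = 9668.3 MeV.
(pc)² = E² − (m₀c²)² = (9668.3)² − (938.3)² = 9.260 × 10⁷ MeV², so pc = 9623 MeV.
λ = hc/(pc) = 1240 MeV·fm / 9623 MeV = 0.129 fm.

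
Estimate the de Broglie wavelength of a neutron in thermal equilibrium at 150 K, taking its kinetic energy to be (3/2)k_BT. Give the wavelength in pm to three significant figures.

λ = 205 pm

KE = (3/2)k_BT = 1.5 × 1.381 × 10⁻²³ × 150 = 3.107 × 10⁻²¹ J.
p = √(2mKE) = √(2 × 1.675 × 10⁻²⁷ × 3.107 × 10⁻²¹) = 3.226 × 10⁻²⁴ kg·m/s.
λ = h/p = 2.05 × 10⁻¹⁰ m = 205 pm.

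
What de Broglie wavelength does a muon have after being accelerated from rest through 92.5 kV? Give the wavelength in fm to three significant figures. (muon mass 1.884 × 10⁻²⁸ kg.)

λ = 280 fm

KE = eV = 1.602 × 10⁻¹⁹ × 9.250 × 10⁴ = 1.482 × 10⁻¹⁴ J.
p = √(2mKE) = √(2 × 1.884 × 10⁻²⁸ × 1.482 × 10⁻¹⁴) = 2.363 × 10⁻²¹ kg·m/s.
λ = h/p = 6.626 × 10⁻³⁴ / 2.363 × 10⁻²¹ = 2.80 × 10⁻¹³ m = 280 fm.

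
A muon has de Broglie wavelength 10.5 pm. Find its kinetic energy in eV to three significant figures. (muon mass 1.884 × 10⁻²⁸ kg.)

KE = 66.0 eV

p = h/λ = 6.626 × 10⁻³⁴ / 1.050 × 10⁻¹¹ = 6.310 × 10⁻²³ kg·m/s.
KE = p²/(2m) = (6.310 × 10⁻²³)² / (2 × 1.884 × 10⁻²⁸) = 1.057 × 10⁻¹⁷ J = 66.0 eV.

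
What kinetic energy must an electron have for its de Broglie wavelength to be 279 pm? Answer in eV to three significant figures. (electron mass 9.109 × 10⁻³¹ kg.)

p = h/λ = 6.626 × 10⁻³⁴ / 2.790 × 10⁻¹⁰ = 2.375 × 10⁻²⁴ kg·m/s.
KE = p²/(2m) = (2.375 × 10⁻²⁴)² / (2 × 9.109 × 10⁻³¹) = 3.096 × 10⁻¹⁸ J = 19.3 eV.

KE = 19.3 eV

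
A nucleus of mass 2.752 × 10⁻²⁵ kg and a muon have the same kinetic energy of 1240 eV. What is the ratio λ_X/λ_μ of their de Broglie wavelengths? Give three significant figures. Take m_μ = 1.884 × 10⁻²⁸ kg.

At fixed KE, p = √(2mKE) so λ = h/p ∝ 1/√m.
λ_X/λ_μ = √(m_μ/m_X) = √(1.884 × 10⁻²⁸/2.752 × 10⁻²⁵) = √(6.846 × 10⁻⁴) = 0.0262.

λ_X/λ_μ = 0.0262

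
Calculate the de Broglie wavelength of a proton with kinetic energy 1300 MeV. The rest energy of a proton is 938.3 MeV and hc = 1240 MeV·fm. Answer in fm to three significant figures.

λ = 0.610 fm

Total energy E = KE + m₀c² = 1300 + 938.3 = 2238.3 MeV.
(pc)² = E² − (m₀c²)² = (2238.3)² − (938.3)² = 4.130 × 10⁶ MeV², so pc = 2032 MeV.
λ = hc/(pc) = 1240 MeV·fm / 2032 MeV = 0.610 fm.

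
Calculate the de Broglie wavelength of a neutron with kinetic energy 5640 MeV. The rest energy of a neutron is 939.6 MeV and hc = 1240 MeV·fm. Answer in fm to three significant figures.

Total energy E = KE + m₀c² = 5640 + 939.6 = 6579.6 MeV.
(pc)² = E² − (m₀c²)² = (6579.6)² − (939.6)² = 4.241 × 10⁷ MeV², so pc = 6512 MeV.
λ = hc/(pc) = 1240 MeV·fm / 6512 MeV = 0.190 fm.

λ = 0.190 fm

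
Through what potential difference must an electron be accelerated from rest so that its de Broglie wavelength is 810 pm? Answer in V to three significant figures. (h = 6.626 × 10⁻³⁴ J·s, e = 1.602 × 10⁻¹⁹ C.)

p = h/λ = 6.626 × 10⁻³⁴ / 8.100 × 10⁻¹⁰ = 8.180 × 10⁻²⁵ kg·m/s.
KE = p²/(2m) = 3.673 × 10⁻¹⁹ J.
V = KE/e = 3.673 × 10⁻¹⁹ / (1.602 × 10⁻¹⁹) = 2.29 V.

V = 2.29 V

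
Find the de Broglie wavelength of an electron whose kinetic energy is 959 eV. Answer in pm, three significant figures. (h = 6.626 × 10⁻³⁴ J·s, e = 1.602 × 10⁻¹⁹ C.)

KE = 959 eV = 1.536 × 10⁻¹⁶ J.
p = √(2mKE) = √(2 × 9.109 × 10⁻³¹ × 1.536 × 10⁻¹⁶) = 1.673 × 10⁻²³ kg·m/s.
λ = h/p = 6.626 × 10⁻³⁴ / 1.673 × 10⁻²³ = 3.96 × 10⁻¹¹ m = 39.6 pm.

λ = 39.6 pm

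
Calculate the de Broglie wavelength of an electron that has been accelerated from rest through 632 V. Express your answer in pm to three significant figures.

KE = eV = 1.602 × 10⁻¹⁹ × 632.0 = 1.012 × 10⁻¹⁶ J.
p = √(2mKE) = √(2 × 9.109 × 10⁻³¹ × 1.012 × 10⁻¹⁶) = 1.358 × 10⁻²³ kg·m/s.
λ = h/p = 6.626 × 10⁻³⁴ / 1.358 × 10⁻²³ = 4.88 × 10⁻¹¹ m = 48.8 pm.

λ = 48.8 pm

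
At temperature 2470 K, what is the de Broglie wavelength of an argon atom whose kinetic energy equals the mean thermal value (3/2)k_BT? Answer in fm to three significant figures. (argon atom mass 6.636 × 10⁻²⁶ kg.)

λ = 8040 fm

KE = (3/2)k_BT = 1.5 × 1.381 × 10⁻²³ × 2470 = 5.117 × 10⁻²⁰ J.
p = √(2mKE) = √(2 × 6.636 × 10⁻²⁶ × 5.117 × 10⁻²⁰) = 8.241 × 10⁻²³ kg·m/s.
λ = h/p = 8.04 × 10⁻¹² m = 8040 fm.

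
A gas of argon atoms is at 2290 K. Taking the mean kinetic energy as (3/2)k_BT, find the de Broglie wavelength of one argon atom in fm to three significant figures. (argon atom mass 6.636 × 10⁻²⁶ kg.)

KE = (3/2)k_BT = 1.5 × 1.381 × 10⁻²³ × 2290 = 4.744 × 10⁻²⁰ J.
p = √(2mKE) = √(2 × 6.636 × 10⁻²⁶ × 4.744 × 10⁻²⁰) = 7.935 × 10⁻²³ kg·m/s.
λ = h/p = 8.35 × 10⁻¹² m = 8350 fm.

λ = 8350 fm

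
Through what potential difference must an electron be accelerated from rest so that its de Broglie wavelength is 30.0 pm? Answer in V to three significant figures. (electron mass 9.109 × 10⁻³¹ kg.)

V = 1670 V

p = h/λ = 6.626 × 10⁻³⁴ / 3.000 × 10⁻¹¹ = 2.209 × 10⁻²³ kg·m/s.
KE = p²/(2m) = 2.678 × 10⁻¹⁶ J.
V = KE/e = 2.678 × 10⁻¹⁶ / (1.602 × 10⁻¹⁹) = 1670 V.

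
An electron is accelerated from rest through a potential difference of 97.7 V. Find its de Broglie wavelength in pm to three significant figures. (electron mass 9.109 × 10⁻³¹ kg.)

λ = 124 pm

KE = eV = 1.602 × 10⁻¹⁹ × 97.70 = 1.565 × 10⁻¹⁷ J.
p = √(2mKE) = √(2 × 9.109 × 10⁻³¹ × 1.565 × 10⁻¹⁷) = 5.340 × 10⁻²⁴ kg·m/s.
λ = h/p = 6.626 × 10⁻³⁴ / 5.340 × 10⁻²⁴ = 1.24 × 10⁻¹⁰ m = 124 pm.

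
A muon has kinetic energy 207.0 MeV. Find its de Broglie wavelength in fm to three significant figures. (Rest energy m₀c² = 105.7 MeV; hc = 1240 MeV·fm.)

λ = 4.21 fm

Total energy E = KE + m₀c² = 207.0 + 105.7 = 312.7 MeV.
(pc)² = E² − (m₀c²)² = (312.7)² − (105.7)² = 8.661 × 10⁴ MeV², so pc = 294.3 MeV.
λ = hc/(pc) = 1240 MeV·fm / 294.3 MeV = 4.21 fm.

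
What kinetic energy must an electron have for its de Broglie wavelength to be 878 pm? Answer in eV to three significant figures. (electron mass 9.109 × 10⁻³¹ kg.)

p = h/λ = 6.626 × 10⁻³⁴ / 8.780 × 10⁻¹⁰ = 7.547 × 10⁻²⁵ kg·m/s.
KE = p²/(2m) = (7.547 × 10⁻²⁵)² / (2 × 9.109 × 10⁻³¹) = 3.126 × 10⁻¹⁹ J = 1.95 eV.

KE = 1.95 eV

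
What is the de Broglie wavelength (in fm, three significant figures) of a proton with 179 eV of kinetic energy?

KE = 179 eV = 2.868 × 10⁻¹⁷ J.
p = √(2mKE) = √(2 × 1.673 × 10⁻²⁷ × 2.868 × 10⁻¹⁷) = 3.098 × 10⁻²² kg·m/s.
λ = h/p = 6.626 × 10⁻³⁴ / 3.098 × 10⁻²² = 2.14 × 10⁻¹² m = 2140 fm.

λ = 2140 fm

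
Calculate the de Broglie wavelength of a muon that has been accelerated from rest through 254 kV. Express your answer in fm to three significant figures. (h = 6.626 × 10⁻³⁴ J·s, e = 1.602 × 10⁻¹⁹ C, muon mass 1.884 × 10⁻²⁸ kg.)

λ = 169 fm

KE = eV = 1.602 × 10⁻¹⁹ × 2.540 × 10⁵ = 4.069 × 10⁻¹⁴ J.
p = √(2mKE) = √(2 × 1.884 × 10⁻²⁸ × 4.069 × 10⁻¹⁴) = 3.916 × 10⁻²¹ kg·m/s.
λ = h/p = 6.626 × 10⁻³⁴ / 3.916 × 10⁻²¹ = 1.69 × 10⁻¹³ m = 169 fm.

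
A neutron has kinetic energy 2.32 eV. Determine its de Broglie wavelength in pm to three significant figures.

λ = 18.8 pm

KE = 2.32 eV = 3.717 × 10⁻¹⁹ J.
p = √(2mKE) = √(2 × 1.675 × 10⁻²⁷ × 3.717 × 10⁻¹⁹) = 3.529 × 10⁻²³ kg·m/s.
λ = h/p = 6.626 × 10⁻³⁴ / 3.529 × 10⁻²³ = 1.88 × 10⁻¹¹ m = 18.8 pm.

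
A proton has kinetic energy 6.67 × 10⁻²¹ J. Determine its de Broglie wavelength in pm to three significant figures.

p = √(2mKE) = √(2 × 1.673 × 10⁻²⁷ × 6.670 × 10⁻²¹) = 4.724 × 10⁻²⁴ kg·m/s.
λ = h/p = 6.626 × 10⁻³⁴ / 4.724 × 10⁻²⁴ = 1.40 × 10⁻¹⁰ m = 140 pm.

λ = 140 pm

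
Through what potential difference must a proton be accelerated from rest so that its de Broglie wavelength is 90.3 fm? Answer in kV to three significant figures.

V = 100 kV

p = h/λ = 6.626 × 10⁻³⁴ / 9.030 × 10⁻¹⁴ = 7.338 × 10⁻²¹ kg·m/s.
KE = p²/(2m) = 1.609 × 10⁻¹⁴ J.
V = KE/e = 1.609 × 10⁻¹⁴ / (1.602 × 10⁻¹⁹) = 100 kV.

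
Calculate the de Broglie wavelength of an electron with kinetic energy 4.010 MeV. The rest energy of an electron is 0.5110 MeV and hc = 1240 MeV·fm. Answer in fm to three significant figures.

λ = 276 fm

Total energy E = KE + m₀c² = 4.010 + 0.5110 = 4.5210 MeV.
(pc)² = E² − (m₀c²)² = (4.5210)² − (0.5110)² = 20.18 MeV², so pc = 4.492 MeV.
λ = hc/(pc) = 1240 MeV·fm / 4.492 MeV = 276 fm.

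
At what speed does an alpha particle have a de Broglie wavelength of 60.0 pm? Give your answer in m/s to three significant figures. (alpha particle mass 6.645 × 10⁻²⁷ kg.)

v = 1660 m/s

p = h/λ = 6.626 × 10⁻³⁴ / 6.000 × 10⁻¹¹ = 1.104 × 10⁻²³ kg·m/s.
v = p/m = 1.104 × 10⁻²³ / 6.645 × 10⁻²⁷ = 1.66 × 10³ m/s = 1660 m/s.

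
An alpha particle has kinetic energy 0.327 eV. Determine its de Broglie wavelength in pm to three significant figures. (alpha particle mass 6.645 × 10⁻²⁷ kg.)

KE = 0.327 eV = 5.239 × 10⁻²⁰ J.
p = √(2mKE) = √(2 × 6.645 × 10⁻²⁷ × 5.239 × 10⁻²⁰) = 2.639 × 10⁻²³ kg·m/s.
λ = h/p = 6.626 × 10⁻³⁴ / 2.639 × 10⁻²³ = 2.51 × 10⁻¹¹ m = 25.1 pm.

λ = 25.1 pm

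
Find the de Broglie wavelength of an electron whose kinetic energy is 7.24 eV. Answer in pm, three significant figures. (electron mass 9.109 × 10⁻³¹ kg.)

λ = 456 pm

KE = 7.24 eV = 1.160 × 10⁻¹⁸ J.
p = √(2mKE) = √(2 × 9.109 × 10⁻³¹ × 1.160 × 10⁻¹⁸) = 1.454 × 10⁻²⁴ kg·m/s.
λ = h/p = 6.626 × 10⁻³⁴ / 1.454 × 10⁻²⁴ = 4.56 × 10⁻¹⁰ m = 456 pm.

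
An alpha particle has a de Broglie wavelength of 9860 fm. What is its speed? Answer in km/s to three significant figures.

p = h/λ = 6.626 × 10⁻³⁴ / 9.860 × 10⁻¹² = 6.720 × 10⁻²³ kg·m/s.
v = p/m = 6.720 × 10⁻²³ / 6.645 × 10⁻²⁷ = 1.01 × 10⁴ m/s = 10.1 km/s.

v = 10.1 km/s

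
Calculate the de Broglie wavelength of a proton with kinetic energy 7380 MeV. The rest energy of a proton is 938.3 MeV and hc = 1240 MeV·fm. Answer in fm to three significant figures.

Total energy E = KE + m₀c² = 7380 + 938.3 = 8318.3 MeV.
(pc)² = E² − (m₀c²)² = (8318.3)² − (938.3)² = 6.831 × 10⁷ MeV², so pc = 8265 MeV.
λ = hc/(pc) = 1240 MeV·fm / 8265 MeV = 0.150 fm.

λ = 0.150 fm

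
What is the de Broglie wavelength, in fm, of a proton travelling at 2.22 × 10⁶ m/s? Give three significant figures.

λ = 178 fm

p = mv = 1.673 × 10⁻²⁷ × 2.22 × 10⁶ = 3.714 × 10⁻²¹ kg·m/s.
λ = h/p = 6.626 × 10⁻³⁴ / 3.714 × 10⁻²¹ = 1.78 × 10⁻¹³ m = 178 fm.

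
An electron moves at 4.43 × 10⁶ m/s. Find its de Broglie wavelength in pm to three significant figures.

p = mv = 9.109 × 10⁻³¹ × 4.43 × 10⁶ = 4.035 × 10⁻²⁴ kg·m/s.
λ = h/p = 6.626 × 10⁻³⁴ / 4.035 × 10⁻²⁴ = 1.64 × 10⁻¹⁰ m = 164 pm.

λ = 164 pm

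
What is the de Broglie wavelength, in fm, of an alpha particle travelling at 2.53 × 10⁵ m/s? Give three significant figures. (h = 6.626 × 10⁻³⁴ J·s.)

p = mv = 6.645 × 10⁻²⁷ × 2.53 × 10⁵ = 1.681 × 10⁻²¹ kg·m/s.
λ = h/p = 6.626 × 10⁻³⁴ / 1.681 × 10⁻²¹ = 3.94 × 10⁻¹³ m = 394 fm.

λ = 394 fm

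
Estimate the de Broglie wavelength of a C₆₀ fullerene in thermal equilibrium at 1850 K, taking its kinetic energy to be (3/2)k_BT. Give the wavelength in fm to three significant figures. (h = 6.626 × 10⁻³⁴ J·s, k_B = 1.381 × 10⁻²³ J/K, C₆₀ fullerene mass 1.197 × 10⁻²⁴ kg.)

λ = 2190 fm

KE = (3/2)k_BT = 1.5 × 1.381 × 10⁻²³ × 1850 = 3.832 × 10⁻²⁰ J.
p = √(2mKE) = √(2 × 1.197 × 10⁻²⁴ × 3.832 × 10⁻²⁰) = 3.029 × 10⁻²² kg·m/s.
λ = h/p = 2.19 × 10⁻¹² m = 2190 fm.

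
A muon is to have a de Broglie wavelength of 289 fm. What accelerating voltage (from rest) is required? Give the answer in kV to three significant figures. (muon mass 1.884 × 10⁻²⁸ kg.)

V = 87.1 kV

p = h/λ = 6.626 × 10⁻³⁴ / 2.890 × 10⁻¹³ = 2.293 × 10⁻²¹ kg·m/s.
KE = p²/(2m) = 1.395 × 10⁻¹⁴ J.
V = KE/e = 1.395 × 10⁻¹⁴ / (1.602 × 10⁻¹⁹) = 87.1 kV.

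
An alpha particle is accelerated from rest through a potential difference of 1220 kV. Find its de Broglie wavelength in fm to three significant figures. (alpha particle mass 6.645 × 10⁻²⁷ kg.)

KE = 2eV = 2 × 1.602 × 10⁻¹⁹ × 1.220 × 10⁶ = 3.909 × 10⁻¹³ J.
p = √(2mKE) = √(2 × 6.645 × 10⁻²⁷ × 3.909 × 10⁻¹³) = 7.208 × 10⁻²⁰ kg·m/s.
λ = h/p = 6.626 × 10⁻³⁴ / 7.208 × 10⁻²⁰ = 9.19 × 10⁻¹⁵ m = 9.19 fm.

λ = 9.19 fm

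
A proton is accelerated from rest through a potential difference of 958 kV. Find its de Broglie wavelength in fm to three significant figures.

KE = eV = 1.602 × 10⁻¹⁹ × 9.580 × 10⁵ = 1.535 × 10⁻¹³ J.
p = √(2mKE) = √(2 × 1.673 × 10⁻²⁷ × 1.535 × 10⁻¹³) = 2.266 × 10⁻²⁰ kg·m/s.
λ = h/p = 6.626 × 10⁻³⁴ / 2.266 × 10⁻²⁰ = 2.92 × 10⁻¹⁴ m = 29.2 fm.

λ = 29.2 fm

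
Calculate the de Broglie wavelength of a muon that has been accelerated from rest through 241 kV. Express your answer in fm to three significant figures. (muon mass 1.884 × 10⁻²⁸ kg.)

λ = 174 fm

KE = eV = 1.602 × 10⁻¹⁹ × 2.410 × 10⁵ = 3.861 × 10⁻¹⁴ J.
p = √(2mKE) = √(2 × 1.884 × 10⁻²⁸ × 3.861 × 10⁻¹⁴) = 3.814 × 10⁻²¹ kg·m/s.
λ = h/p = 6.626 × 10⁻³⁴ / 3.814 × 10⁻²¹ = 1.74 × 10⁻¹³ m = 174 fm.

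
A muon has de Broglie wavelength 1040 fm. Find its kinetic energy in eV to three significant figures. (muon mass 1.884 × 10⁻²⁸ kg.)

p = h/λ = 6.626 × 10⁻³⁴ / 1.040 × 10⁻¹² = 6.371 × 10⁻²² kg·m/s.
KE = p²/(2m) = (6.371 × 10⁻²²)² / (2 × 1.884 × 10⁻²⁸) = 1.077 × 10⁻¹⁵ J = 6720 eV.

KE = 6720 eV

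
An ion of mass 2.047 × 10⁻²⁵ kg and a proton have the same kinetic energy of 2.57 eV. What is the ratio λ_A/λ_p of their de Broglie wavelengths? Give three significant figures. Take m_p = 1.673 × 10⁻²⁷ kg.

λ_A/λ_p = 0.0904

At fixed KE, p = √(2mKE) so λ = h/p ∝ 1/√m.
λ_A/λ_p = √(m_p/m_A) = √(1.673 × 10⁻²⁷/2.047 × 10⁻²⁵) = √(8.173 × 10⁻³) = 0.0904.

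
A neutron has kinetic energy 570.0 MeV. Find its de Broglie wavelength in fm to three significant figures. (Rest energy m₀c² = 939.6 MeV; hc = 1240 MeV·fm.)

λ = 1.05 fm

Total energy E = KE + m₀c² = 570.0 + 939.6 = 1509.6 MeV.
(pc)² = E² − (m₀c²)² = (1509.6)² − (939.6)² = 1.396 × 10⁶ MeV², so pc = 1182 MeV.
λ = hc/(pc) = 1240 MeV·fm / 1182 MeV = 1.05 fm.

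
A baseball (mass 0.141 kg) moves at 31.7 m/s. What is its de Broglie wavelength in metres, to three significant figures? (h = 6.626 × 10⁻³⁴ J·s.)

λ = 1.48 × 10⁻³⁴ m

p = mv = 0.141 × 31.7 = 4.470 kg·m/s.
λ = h/p = 6.626 × 10⁻³⁴ / 4.470 = 1.48 × 10⁻³⁴ m.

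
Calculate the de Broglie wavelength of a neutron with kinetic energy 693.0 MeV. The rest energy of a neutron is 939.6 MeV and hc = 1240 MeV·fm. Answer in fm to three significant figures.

Total energy E = KE + m₀c² = 693.0 + 939.6 = 1632.6 MeV.
(pc)² = E² − (m₀c²)² = (1632.6)² − (939.6)² = 1.783 × 10⁶ MeV², so pc = 1335 MeV.
λ = hc/(pc) = 1240 MeV·fm / 1335 MeV = 0.929 fm.

λ = 0.929 fm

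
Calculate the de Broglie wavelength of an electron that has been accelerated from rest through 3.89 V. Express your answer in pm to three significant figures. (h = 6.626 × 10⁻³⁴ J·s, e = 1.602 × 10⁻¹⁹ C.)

KE = eV = 1.602 × 10⁻¹⁹ × 3.890 = 6.232 × 10⁻¹⁹ J.
p = √(2mKE) = √(2 × 9.109 × 10⁻³¹ × 6.232 × 10⁻¹⁹) = 1.066 × 10⁻²⁴ kg·m/s.
λ = h/p = 6.626 × 10⁻³⁴ / 1.066 × 10⁻²⁴ = 6.22 × 10⁻¹⁰ m = 622 pm.

λ = 622 pm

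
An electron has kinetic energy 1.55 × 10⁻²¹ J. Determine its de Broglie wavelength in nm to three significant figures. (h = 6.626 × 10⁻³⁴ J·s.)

λ = 12.5 nm

p = √(2mKE) = √(2 × 9.109 × 10⁻³¹ × 1.550 × 10⁻²¹) = 5.314 × 10⁻²⁶ kg·m/s.
λ = h/p = 6.626 × 10⁻³⁴ / 5.314 × 10⁻²⁶ = 1.25 × 10⁻⁸ m = 12.5 nm.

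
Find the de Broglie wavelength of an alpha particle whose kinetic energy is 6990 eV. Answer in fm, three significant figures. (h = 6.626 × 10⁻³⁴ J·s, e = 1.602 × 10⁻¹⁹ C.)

KE = 6990 eV = 1.120 × 10⁻¹⁵ J.
p = √(2mKE) = √(2 × 6.645 × 10⁻²⁷ × 1.120 × 10⁻¹⁵) = 3.858 × 10⁻²¹ kg·m/s.
λ = h/p = 6.626 × 10⁻³⁴ / 3.858 × 10⁻²¹ = 1.72 × 10⁻¹³ m = 172 fm.

λ = 172 fm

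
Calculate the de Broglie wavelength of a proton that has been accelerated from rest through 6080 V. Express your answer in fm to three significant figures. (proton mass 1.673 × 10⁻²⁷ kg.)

λ = 367 fm

KE = eV = 1.602 × 10⁻¹⁹ × 6080 = 9.740 × 10⁻¹⁶ J.
p = √(2mKE) = √(2 × 1.673 × 10⁻²⁷ × 9.740 × 10⁻¹⁶) = 1.805 × 10⁻²¹ kg·m/s.
λ = h/p = 6.626 × 10⁻³⁴ / 1.805 × 10⁻²¹ = 3.67 × 10⁻¹³ m = 367 fm.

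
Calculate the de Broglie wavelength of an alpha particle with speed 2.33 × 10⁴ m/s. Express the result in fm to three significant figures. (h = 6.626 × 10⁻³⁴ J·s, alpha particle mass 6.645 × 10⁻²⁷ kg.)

λ = 4280 fm

p = mv = 6.645 × 10⁻²⁷ × 2.33 × 10⁴ = 1.548 × 10⁻²² kg·m/s.
λ = h/p = 6.626 × 10⁻³⁴ / 1.548 × 10⁻²² = 4.28 × 10⁻¹² m = 4280 fm.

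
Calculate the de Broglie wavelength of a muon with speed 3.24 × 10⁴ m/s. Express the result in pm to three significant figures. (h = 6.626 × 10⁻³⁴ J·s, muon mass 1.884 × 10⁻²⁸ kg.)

λ = 109 pm

p = mv = 1.884 × 10⁻²⁸ × 3.24 × 10⁴ = 6.104 × 10⁻²⁴ kg·m/s.
λ = h/p = 6.626 × 10⁻³⁴ / 6.104 × 10⁻²⁴ = 1.09 × 10⁻¹⁰ m = 109 pm.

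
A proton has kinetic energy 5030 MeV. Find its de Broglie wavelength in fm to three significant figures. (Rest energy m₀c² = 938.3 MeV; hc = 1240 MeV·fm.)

Total energy E = KE + m₀c² = 5030 + 938.3 = 5968.3 MeV.
(pc)² = E² − (m₀c²)² = (5968.3)² − (938.3)² = 3.474 × 10⁷ MeV², so pc = 5894 MeV.
λ = hc/(pc) = 1240 MeV·fm / 5894 MeV = 0.210 fm.

λ = 0.210 fm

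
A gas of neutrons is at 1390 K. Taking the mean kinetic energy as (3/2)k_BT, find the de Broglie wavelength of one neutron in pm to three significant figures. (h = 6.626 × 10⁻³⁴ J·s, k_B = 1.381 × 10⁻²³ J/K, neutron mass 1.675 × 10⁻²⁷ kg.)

λ = 67.5 pm

KE = (3/2)k_BT = 1.5 × 1.381 × 10⁻²³ × 1390 = 2.879 × 10⁻²⁰ J.
p = √(2mKE) = √(2 × 1.675 × 10⁻²⁷ × 2.879 × 10⁻²⁰) = 9.821 × 10⁻²⁴ kg·m/s.
λ = h/p = 6.75 × 10⁻¹¹ m = 67.5 pm.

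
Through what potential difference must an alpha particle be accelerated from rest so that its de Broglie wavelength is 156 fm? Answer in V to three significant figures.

p = h/λ = 6.626 × 10⁻³⁴ / 1.560 × 10⁻¹³ = 4.247 × 10⁻²¹ kg·m/s.
KE = p²/(2m) = 1.357 × 10⁻¹⁵ J.
V = KE/2e = 1.357 × 10⁻¹⁵ / (2 × 1.602 × 10⁻¹⁹) = 4240 V.

V = 4240 V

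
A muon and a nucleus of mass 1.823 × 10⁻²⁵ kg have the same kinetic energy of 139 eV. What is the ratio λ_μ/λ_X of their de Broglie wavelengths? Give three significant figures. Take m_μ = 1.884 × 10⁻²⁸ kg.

λ_μ/λ_X = 31.1

At fixed KE, p = √(2mKE) so λ = h/p ∝ 1/√m.
λ_μ/λ_X = √(m_X/m_μ) = √(1.823 × 10⁻²⁵/1.884 × 10⁻²⁸) = √(967.6) = 31.1.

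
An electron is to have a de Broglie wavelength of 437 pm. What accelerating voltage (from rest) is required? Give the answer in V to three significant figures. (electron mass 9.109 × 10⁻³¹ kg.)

V = 7.88 V

p = h/λ = 6.626 × 10⁻³⁴ / 4.370 × 10⁻¹⁰ = 1.516 × 10⁻²⁴ kg·m/s.
KE = p²/(2m) = 1.262 × 10⁻¹⁸ J.
V = KE/e = 1.262 × 10⁻¹⁸ / (1.602 × 10⁻¹⁹) = 7.88 V.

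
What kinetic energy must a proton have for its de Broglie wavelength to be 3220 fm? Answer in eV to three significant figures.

p = h/λ = 6.626 × 10⁻³⁴ / 3.220 × 10⁻¹² = 2.058 × 10⁻²² kg·m/s.
KE = p²/(2m) = (2.058 × 10⁻²²)² / (2 × 1.673 × 10⁻²⁷) = 1.266 × 10⁻¹⁷ J = 79.0 eV.

KE = 79.0 eV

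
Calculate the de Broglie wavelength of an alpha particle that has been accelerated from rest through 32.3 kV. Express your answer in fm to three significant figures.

KE = 2eV = 2 × 1.602 × 10⁻¹⁹ × 3.230 × 10⁴ = 1.035 × 10⁻¹⁴ J.
p = √(2mKE) = √(2 × 6.645 × 10⁻²⁷ × 1.035 × 10⁻¹⁴) = 1.173 × 10⁻²⁰ kg·m/s.
λ = h/p = 6.626 × 10⁻³⁴ / 1.173 × 10⁻²⁰ = 5.65 × 10⁻¹⁴ m = 56.5 fm.

λ = 56.5 fm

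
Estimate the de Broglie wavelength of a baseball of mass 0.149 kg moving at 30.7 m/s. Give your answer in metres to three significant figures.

λ = 1.45 × 10⁻³⁴ m

p = mv = 0.149 × 30.7 = 4.574 kg·m/s.
λ = h/p = 6.626 × 10⁻³⁴ / 4.574 = 1.45 × 10⁻³⁴ m.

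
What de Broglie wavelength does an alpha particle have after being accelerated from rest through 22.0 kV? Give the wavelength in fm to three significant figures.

λ = 68.5 fm

KE = 2eV = 2 × 1.602 × 10⁻¹⁹ × 2.200 × 10⁴ = 7.049 × 10⁻¹⁵ J.
p = √(2mKE) = √(2 × 6.645 × 10⁻²⁷ × 7.049 × 10⁻¹⁵) = 9.679 × 10⁻²¹ kg·m/s.
λ = h/p = 6.626 × 10⁻³⁴ / 9.679 × 10⁻²¹ = 6.85 × 10⁻¹⁴ m = 68.5 fm.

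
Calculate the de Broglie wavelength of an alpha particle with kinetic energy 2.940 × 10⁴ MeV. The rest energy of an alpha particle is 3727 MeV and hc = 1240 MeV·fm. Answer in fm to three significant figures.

λ = 0.0377 fm

Total energy E = KE + m₀c² = 2.940 × 10⁴ + 3727 = 33127 MeV.
(pc)² = E² − (m₀c²)² = (33127)² − (3727)² = 1.084 × 10⁹ MeV², so pc = 3.292 × 10⁴ MeV.
λ = hc/(pc) = 1240 MeV·fm / 3.292 × 10⁴ MeV = 0.0377 fm.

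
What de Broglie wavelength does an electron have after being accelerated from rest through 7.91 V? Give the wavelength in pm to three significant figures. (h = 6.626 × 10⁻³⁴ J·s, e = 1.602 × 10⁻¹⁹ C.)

λ = 436 pm

KE = eV = 1.602 × 10⁻¹⁹ × 7.910 = 1.267 × 10⁻¹⁸ J.
p = √(2mKE) = √(2 × 9.109 × 10⁻³¹ × 1.267 × 10⁻¹⁸) = 1.519 × 10⁻²⁴ kg·m/s.
λ = h/p = 6.626 × 10⁻³⁴ / 1.519 × 10⁻²⁴ = 4.36 × 10⁻¹⁰ m = 436 pm.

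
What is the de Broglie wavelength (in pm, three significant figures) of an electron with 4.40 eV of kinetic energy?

KE = 4.40 eV = 7.049 × 10⁻¹⁹ J.
p = √(2mKE) = √(2 × 9.109 × 10⁻³¹ × 7.049 × 10⁻¹⁹) = 1.133 × 10⁻²⁴ kg·m/s.
λ = h/p = 6.626 × 10⁻³⁴ / 1.133 × 10⁻²⁴ = 5.85 × 10⁻¹⁰ m = 585 pm.

λ = 585 pm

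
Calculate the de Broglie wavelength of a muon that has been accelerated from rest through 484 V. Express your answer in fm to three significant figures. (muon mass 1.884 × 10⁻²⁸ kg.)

λ = 3880 fm

KE = eV = 1.602 × 10⁻¹⁹ × 484.0 = 7.754 × 10⁻¹⁷ J.
p = √(2mKE) = √(2 × 1.884 × 10⁻²⁸ × 7.754 × 10⁻¹⁷) = 1.709 × 10⁻²² kg·m/s.
λ = h/p = 6.626 × 10⁻³⁴ / 1.709 × 10⁻²² = 3.88 × 10⁻¹² m = 3880 fm.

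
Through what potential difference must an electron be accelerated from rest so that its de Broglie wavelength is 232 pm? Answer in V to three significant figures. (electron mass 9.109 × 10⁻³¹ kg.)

p = h/λ = 6.626 × 10⁻³⁴ / 2.320 × 10⁻¹⁰ = 2.856 × 10⁻²⁴ kg·m/s.
KE = p²/(2m) = 4.477 × 10⁻¹⁸ J.
V = KE/e = 4.477 × 10⁻¹⁸ / (1.602 × 10⁻¹⁹) = 27.9 V.

V = 27.9 V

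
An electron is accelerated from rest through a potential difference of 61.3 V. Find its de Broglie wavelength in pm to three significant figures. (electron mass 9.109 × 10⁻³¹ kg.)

λ = 157 pm

KE = eV = 1.602 × 10⁻¹⁹ × 61.30 = 9.820 × 10⁻¹⁸ J.
p = √(2mKE) = √(2 × 9.109 × 10⁻³¹ × 9.820 × 10⁻¹⁸) = 4.230 × 10⁻²⁴ kg·m/s.
λ = h/p = 6.626 × 10⁻³⁴ / 4.230 × 10⁻²⁴ = 1.57 × 10⁻¹⁰ m = 157 pm.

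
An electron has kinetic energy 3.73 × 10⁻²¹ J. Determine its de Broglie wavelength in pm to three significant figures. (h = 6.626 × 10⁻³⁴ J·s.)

p = √(2mKE) = √(2 × 9.109 × 10⁻³¹ × 3.730 × 10⁻²¹) = 8.243 × 10⁻²⁶ kg·m/s.
λ = h/p = 6.626 × 10⁻³⁴ / 8.243 × 10⁻²⁶ = 8.04 × 10⁻⁹ m = 8040 pm.

λ = 8040 pm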